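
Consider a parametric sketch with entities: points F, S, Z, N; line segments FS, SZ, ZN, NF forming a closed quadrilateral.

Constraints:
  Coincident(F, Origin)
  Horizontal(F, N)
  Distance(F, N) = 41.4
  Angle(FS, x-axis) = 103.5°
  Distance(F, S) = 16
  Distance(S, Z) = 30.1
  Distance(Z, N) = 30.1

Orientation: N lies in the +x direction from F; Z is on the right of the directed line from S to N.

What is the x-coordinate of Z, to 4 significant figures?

12.86

F is at the origin; FN is horizontal with |FN| = 41.4 and N in +x, so N = (41.4, 0). FS runs at 103.5° with |FS| = 16.0, so S = (-3.735, 15.56). Z is determined by |SZ| = 30.1 and |ZN| = 30.1 together: it lies at the intersection of circle(S, 30.1) and circle(N, 30.1). With |SN| = 47.74, the foot of the radical line on SN is 23.87 from S and the perpendicular offset is √(30.1² − 23.87²) = 18.34. Taking the right-of-SN solution: Z = (12.86, -9.556).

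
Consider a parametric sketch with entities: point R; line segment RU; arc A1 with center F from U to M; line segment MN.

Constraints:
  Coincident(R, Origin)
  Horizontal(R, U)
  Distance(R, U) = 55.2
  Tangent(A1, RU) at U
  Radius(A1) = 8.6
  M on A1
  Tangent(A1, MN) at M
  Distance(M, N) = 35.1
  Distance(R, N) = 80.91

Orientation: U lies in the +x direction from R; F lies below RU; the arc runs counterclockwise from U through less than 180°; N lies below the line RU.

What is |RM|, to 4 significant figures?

50.21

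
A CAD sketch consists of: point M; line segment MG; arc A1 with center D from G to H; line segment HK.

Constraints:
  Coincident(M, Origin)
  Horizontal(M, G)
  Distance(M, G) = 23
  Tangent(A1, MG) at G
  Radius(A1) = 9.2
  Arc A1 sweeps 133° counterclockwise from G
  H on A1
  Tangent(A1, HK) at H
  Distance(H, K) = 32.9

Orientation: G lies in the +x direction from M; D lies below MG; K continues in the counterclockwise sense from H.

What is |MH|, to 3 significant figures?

22.5

M is at the origin; M and G share the same y with |MG| = 23.0 and G on the +x side, so G = (23.0, 0.00). The tangent condition forces DG to be normal to MG, so D = G + (0, -9.2) = (23.0, -9.20). On A1, G sits at bearing 90° from D; a 133° counterclockwise sweep puts H at bearing 223°, so H = D + 9.2·(cos 223°, sin 223°) = (16.3, -15.5). Then |MH| = |H − M| = 22.5.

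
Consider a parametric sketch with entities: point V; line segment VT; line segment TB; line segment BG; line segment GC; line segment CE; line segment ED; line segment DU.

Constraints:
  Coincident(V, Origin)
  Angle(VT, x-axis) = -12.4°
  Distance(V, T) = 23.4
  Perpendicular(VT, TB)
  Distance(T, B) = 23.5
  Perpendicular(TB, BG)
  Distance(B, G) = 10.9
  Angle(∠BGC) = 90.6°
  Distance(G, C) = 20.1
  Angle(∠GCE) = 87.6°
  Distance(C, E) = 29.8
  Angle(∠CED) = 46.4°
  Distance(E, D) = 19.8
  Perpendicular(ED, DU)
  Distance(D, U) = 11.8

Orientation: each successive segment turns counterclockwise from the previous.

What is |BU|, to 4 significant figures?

14.16

V is at the origin; VT runs at -12.4° with length 23.4, so T = (22.85, -5.025). VT is perpendicular to TB, so TB runs at 77.60°; with |TB| = 23.5, B = (27.90, 17.93). The perpendicularity gives BG at right angles to TB, so BG runs at 167.6°; with |BG| = 10.9, G = (17.25, 20.27). ∠BGC = 90.6° gives GC at -103.0° from the x-axis; with |GC| = 20.1, C = (12.73, 0.6828). ∠GCE = 87.6° gives CE at -10.60° from the x-axis; with |CE| = 29.8, E = (42.02, -4.799). ∠CED = 46.4° gives ED at 123.0° from the x-axis; with |ED| = 19.8, D = (31.24, 11.81). The perpendicularity gives DU at right angles to ED, so DU runs at -147.0°; with |DU| = 11.8, U = (21.34, 5.380). Then |BU| = |U − B| = 14.16.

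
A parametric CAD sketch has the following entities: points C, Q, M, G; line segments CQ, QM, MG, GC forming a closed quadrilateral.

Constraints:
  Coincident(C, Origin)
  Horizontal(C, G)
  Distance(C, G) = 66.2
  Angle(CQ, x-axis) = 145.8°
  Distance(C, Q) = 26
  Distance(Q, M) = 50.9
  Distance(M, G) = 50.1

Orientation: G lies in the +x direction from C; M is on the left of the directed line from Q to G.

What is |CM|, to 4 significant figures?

40.83

Checks: |QM| = 50.90 ✓; |MG| = 50.10 ✓.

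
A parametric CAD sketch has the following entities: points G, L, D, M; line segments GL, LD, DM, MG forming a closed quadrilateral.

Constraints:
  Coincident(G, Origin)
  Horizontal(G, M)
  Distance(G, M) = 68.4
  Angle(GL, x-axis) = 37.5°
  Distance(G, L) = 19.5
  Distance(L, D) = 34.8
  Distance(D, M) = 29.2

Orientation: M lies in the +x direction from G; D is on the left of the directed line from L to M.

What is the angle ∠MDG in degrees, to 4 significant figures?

108.1°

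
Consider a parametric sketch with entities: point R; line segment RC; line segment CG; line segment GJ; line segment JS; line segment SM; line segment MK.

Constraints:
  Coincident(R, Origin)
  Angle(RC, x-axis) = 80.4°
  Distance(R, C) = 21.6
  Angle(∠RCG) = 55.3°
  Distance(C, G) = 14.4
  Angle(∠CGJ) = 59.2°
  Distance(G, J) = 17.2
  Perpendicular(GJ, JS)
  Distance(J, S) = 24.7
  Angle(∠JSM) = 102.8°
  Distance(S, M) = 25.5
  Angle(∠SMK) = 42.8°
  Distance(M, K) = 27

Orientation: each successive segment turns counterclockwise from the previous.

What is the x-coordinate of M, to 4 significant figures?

1.229

R is at the origin; RC runs at 80.4° with length 21.6, so C = (3.602, 21.30). ∠RCG = 55.3° gives CG at -154.9° from the x-axis; with |CG| = 14.4, G = (-9.438, 15.19). ∠CGJ = 59.2° gives GJ at -34.10° from the x-axis; with |GJ| = 17.2, J = (4.805, 5.546). GJ ⟂ JS, so JS runs at 55.90°; with |JS| = 24.7, S = (18.65, 26.00). ∠JSM = 102.8° gives SM at 133.1° from the x-axis; with |SM| = 25.5, M = (1.229, 44.62). So M.x = 1.229.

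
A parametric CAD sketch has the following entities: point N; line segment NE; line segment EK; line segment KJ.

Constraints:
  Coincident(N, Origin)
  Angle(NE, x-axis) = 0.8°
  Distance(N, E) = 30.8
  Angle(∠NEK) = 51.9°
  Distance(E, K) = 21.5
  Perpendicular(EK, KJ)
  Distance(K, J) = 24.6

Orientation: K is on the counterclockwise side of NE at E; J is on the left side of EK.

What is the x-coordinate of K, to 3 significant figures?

17.3

N is at the origin; NE runs at 0.8° with length 30.8, so E = 30.8·(cos 0.8°, sin 0.8°) = (30.8, 0.430). ∠NEK = 51.9°, so EK runs at 0.8° + (180° − 51.9°) = 129° from the x-axis; with |EK| = 21.5, K = E + 21.5·(cos 129°, sin 129°) = (17.3, 17.2). So K.x = 17.3.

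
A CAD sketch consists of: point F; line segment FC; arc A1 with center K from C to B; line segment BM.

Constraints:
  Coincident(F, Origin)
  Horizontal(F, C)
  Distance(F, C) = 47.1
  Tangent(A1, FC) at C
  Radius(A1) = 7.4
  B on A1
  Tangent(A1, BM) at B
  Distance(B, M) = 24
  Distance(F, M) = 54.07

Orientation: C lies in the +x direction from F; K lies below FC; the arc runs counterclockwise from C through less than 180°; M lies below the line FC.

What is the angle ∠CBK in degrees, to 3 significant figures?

40.7°

Checks: |KB| = 7.400 ✓; ∠(KB, BM) = 90.00° ✓; |BM| = 24.00 ✓; |FM| = 54.07 ✓.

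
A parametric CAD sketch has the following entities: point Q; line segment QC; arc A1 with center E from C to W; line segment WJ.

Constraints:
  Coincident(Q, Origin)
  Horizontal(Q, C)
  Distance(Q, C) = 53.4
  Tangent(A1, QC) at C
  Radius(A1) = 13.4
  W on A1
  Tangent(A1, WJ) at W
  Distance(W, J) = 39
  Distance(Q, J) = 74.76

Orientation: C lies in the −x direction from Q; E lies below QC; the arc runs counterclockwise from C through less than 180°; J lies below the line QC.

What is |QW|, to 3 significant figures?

68.3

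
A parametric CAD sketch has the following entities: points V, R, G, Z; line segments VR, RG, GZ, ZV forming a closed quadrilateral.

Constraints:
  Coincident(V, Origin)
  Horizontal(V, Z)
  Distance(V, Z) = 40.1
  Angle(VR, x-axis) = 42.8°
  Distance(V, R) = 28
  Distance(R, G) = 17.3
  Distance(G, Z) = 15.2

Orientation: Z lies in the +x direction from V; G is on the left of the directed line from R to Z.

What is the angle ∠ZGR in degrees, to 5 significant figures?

114.01°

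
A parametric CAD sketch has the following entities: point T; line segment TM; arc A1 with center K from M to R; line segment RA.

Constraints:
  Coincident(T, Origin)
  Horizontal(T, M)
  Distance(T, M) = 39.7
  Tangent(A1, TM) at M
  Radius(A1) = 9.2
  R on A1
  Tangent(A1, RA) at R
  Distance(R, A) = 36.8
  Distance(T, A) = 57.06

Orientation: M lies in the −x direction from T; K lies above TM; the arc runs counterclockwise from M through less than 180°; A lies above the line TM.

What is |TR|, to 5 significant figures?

32.063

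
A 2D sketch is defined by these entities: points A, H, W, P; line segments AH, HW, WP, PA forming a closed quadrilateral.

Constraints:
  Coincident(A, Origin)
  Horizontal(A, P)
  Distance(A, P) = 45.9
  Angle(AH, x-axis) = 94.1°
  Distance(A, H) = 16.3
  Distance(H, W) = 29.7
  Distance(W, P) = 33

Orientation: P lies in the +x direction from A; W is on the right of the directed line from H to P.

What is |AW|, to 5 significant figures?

16.895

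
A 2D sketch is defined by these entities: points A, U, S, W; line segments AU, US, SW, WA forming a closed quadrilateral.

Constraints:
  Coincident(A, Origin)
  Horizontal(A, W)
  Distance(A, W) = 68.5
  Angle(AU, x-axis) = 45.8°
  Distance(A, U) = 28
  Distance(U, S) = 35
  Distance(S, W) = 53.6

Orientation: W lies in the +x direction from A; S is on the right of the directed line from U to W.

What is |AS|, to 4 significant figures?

22.56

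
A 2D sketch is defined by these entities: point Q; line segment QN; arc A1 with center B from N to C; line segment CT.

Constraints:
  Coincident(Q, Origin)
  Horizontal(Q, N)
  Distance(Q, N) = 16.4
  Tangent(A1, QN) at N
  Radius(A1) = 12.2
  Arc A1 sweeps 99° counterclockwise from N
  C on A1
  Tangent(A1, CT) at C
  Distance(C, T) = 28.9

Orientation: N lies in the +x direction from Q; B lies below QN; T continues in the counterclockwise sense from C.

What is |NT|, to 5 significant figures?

43.312

On A1, N sits at bearing 90° from B; a 99° counterclockwise sweep puts C at bearing 189°, so C = B + 12.2·(cos 189°, sin 189°) = (4.3502, -14.109). The tangent condition forces BC to be normal to CT, so CT runs along (−sin 189°, cos 189°); with |CT| = 28.9, T = (8.8712, -42.653). Then |NT| = |T − N| = 43.312.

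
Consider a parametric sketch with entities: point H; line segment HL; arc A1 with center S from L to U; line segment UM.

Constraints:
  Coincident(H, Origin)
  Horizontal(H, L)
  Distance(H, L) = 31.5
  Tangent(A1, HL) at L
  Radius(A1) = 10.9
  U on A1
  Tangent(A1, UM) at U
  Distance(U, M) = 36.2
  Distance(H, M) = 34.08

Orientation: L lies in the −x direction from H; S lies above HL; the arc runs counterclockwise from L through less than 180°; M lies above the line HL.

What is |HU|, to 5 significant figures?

23.083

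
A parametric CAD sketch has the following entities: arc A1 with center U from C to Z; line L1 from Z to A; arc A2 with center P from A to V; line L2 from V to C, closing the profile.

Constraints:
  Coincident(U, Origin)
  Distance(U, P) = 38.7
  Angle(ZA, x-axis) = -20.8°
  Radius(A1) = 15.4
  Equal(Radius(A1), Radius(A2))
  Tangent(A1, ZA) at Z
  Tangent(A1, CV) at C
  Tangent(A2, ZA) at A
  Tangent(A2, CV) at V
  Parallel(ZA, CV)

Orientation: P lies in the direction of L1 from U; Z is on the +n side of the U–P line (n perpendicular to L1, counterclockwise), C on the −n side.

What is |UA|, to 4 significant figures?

41.65

The slot axis is L1's direction at -20.8°, so u = (cos -20.8°, sin -20.8°) = (0.9348, -0.3551) and n = (−sin -20.8°, cos -20.8°) = (0.3551, 0.9348). U is at the origin and P lies 38.7 along u from U, so P = 38.7·u = (36.18, -13.74). Tangency of A1 to both parallel lines with radius 15.4 puts Z and C at U ± 15.4·n: Z = (5.469, 14.40), C = (-5.469, -14.40). Equal radii place A and V the same way about P: A = P + 15.4·n = (41.65, 0.6537), V = P − 15.4·n = (30.71, -28.14). Then |UA| = |A − U| = 41.65.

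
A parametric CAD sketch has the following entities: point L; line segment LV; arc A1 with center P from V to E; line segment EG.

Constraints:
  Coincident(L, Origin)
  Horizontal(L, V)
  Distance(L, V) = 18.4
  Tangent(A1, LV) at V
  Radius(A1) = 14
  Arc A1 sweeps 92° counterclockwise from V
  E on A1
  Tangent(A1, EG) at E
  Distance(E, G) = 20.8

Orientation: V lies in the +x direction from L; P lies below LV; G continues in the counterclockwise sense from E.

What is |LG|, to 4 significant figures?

35.65

L is at the origin; LV is horizontal with |LV| = 18.4 and V on the +x side, so V = (18.40, 0.000). The tangent condition forces PV to be normal to LV, so P = V + (0, -14) = (18.40, -14.00). On A1, V sits at bearing 90° from P; a 92° counterclockwise sweep puts E at bearing 182°, so E = P + 14.0·(cos 182°, sin 182°) = (4.409, -14.49). A1 meets EG tangentially, so PE is at right angles to EG, so EG runs along (−sin 182°, cos 182°); with |EG| = 20.8, G = (5.134, -35.28). Then |LG| = |G − L| = 35.65.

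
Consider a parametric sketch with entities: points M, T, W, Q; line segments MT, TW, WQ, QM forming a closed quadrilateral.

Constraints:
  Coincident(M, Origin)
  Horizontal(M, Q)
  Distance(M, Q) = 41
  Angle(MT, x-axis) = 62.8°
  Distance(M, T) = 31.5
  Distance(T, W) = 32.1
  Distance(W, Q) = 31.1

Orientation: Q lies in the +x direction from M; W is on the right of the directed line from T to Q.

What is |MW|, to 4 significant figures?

10.82

Checks: |TW| = 32.10 ✓; |WQ| = 31.10 ✓.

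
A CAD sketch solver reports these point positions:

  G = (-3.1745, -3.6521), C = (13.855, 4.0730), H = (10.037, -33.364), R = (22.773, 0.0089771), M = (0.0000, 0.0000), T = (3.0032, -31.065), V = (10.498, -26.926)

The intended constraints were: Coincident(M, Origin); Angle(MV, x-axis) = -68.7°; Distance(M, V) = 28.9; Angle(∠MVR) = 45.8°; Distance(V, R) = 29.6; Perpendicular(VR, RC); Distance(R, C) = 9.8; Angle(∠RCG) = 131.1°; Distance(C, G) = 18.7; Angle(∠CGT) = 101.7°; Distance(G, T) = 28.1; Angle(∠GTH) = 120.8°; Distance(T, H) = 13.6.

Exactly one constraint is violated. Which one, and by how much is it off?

Distance(T, H) = 13.6 — off by 6.20.

M = (0.00, 0.00) ✓; MV at -68.70° ✓; |MV| = 28.90 ✓; ∠MVR = 45.80° ✓; |VR| = 29.60 ✓; ∠(VR, RC) = 90.00° ✓; |RC| = 9.800 ✓; ∠RCG = 131.1° ✓; |CG| = 18.70 ✓; ∠CGT = 101.7° ✓; |GT| = 28.10 ✓; ∠GTH = 120.8° ✓; |TH| = 7.400 ✗.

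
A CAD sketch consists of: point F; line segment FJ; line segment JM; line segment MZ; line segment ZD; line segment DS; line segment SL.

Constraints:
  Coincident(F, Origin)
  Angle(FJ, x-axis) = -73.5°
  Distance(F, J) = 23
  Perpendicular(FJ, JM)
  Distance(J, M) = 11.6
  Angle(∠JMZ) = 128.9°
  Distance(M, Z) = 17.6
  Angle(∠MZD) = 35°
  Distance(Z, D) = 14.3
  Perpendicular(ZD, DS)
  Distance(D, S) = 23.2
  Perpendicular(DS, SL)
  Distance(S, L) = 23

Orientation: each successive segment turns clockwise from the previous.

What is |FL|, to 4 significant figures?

47.47

F is at the origin; FJ runs at -73.5° with length 23.0, so J = (6.532, -22.05). The perpendicularity gives JM at right angles to FJ, so JM runs at -163.5°; with |JM| = 11.6, M = (-4.590, -25.35). ∠JMZ = 128.9° gives MZ at 145.4° from the x-axis; with |MZ| = 17.6, Z = (-19.08, -15.35). ∠MZD = 35.0° gives ZD at 0.4000° from the x-axis; with |ZD| = 14.3, D = (-4.778, -15.25). The perpendicularity gives DS at right angles to ZD, so DS runs at -89.60°; with |DS| = 23.2, S = (-4.616, -38.45). DS ⟂ SL, so SL runs at -179.6°; with |SL| = 23.0, L = (-27.61, -38.61). Then |FL| = |L − F| = 47.47.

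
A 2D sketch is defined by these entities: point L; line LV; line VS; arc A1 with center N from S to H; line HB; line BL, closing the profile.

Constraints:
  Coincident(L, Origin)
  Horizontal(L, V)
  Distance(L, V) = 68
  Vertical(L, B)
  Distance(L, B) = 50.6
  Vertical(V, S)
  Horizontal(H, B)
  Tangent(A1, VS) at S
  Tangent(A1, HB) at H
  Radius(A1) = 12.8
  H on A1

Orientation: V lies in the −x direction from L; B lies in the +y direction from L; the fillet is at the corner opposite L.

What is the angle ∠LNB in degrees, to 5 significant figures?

47.458°

L is at the origin; LV is horizontal with |LV| = 68.0 and V on the −x side, so V = (-68.000, 0.0000). L and B share the same x with |LB| = 50.6 and B on the +y side, so B = (0.0000, 50.600). The virtual corner opposite L is at (-68.000, 50.600). The tangent condition forces NS to be normal to VS and tangency of A1 to HB means the radius NH is perpendicular to HB, with radius 12.8, so the center N sits 12.8 in from both sides at N = (-55.200, 37.800). Then cos ∠LNB = NL·NB / (|NL||NB|), giving 47.458°.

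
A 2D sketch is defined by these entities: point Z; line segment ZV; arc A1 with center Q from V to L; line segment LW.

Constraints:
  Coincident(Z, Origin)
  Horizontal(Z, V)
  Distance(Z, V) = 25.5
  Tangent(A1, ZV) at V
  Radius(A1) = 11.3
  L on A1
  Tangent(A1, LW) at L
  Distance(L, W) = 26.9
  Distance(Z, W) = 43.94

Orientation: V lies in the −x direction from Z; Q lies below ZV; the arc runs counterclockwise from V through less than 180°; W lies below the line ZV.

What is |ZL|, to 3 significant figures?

39.0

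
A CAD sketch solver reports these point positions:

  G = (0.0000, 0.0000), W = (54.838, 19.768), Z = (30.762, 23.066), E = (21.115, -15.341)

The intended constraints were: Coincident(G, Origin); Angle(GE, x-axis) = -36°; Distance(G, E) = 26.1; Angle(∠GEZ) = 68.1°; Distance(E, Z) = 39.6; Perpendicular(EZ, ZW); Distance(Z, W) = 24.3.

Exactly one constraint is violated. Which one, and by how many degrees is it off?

Perpendicular(EZ, ZW) — off by 6.30°.

G = (0.00, 0.00) ✓; GE at -36.00° ✓; |GE| = 26.10 ✓; ∠GEZ = 68.10° ✓; |EZ| = 39.60 ✓; ∠(EZ, ZW) = 83.70° ✗; |ZW| = 24.30 ✓.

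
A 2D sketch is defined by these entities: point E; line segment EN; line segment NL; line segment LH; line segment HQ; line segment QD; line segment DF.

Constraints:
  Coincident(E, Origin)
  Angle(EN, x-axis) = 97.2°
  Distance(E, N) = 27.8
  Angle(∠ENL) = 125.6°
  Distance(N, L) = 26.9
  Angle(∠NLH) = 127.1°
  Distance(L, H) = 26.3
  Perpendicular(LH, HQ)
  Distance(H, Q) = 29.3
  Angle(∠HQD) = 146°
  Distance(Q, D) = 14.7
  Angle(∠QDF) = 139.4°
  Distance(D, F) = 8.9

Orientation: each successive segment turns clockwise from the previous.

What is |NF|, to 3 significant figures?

34.1

E is at the origin; EN runs at 97.2° with length 27.8, so N = (-3.48, 27.6). ∠ENL = 125.6° gives NL at 42.8° from the x-axis; with |NL| = 26.9, L = (16.3, 45.9). ∠NLH = 127.1° gives LH at -10.1° from the x-axis; with |LH| = 26.3, H = (42.1, 41.2). LH is perpendicular to HQ, so HQ runs at -100°; with |HQ| = 29.3, Q = (37.0, 12.4). ∠HQD = 146.0° gives QD at -134° from the x-axis; with |QD| = 14.7, D = (26.8, 1.84). ∠QDF = 139.4° gives DF at -175° from the x-axis; with |DF| = 8.9, F = (17.9, 1.02). Then |NF| = |F − N| = 34.1.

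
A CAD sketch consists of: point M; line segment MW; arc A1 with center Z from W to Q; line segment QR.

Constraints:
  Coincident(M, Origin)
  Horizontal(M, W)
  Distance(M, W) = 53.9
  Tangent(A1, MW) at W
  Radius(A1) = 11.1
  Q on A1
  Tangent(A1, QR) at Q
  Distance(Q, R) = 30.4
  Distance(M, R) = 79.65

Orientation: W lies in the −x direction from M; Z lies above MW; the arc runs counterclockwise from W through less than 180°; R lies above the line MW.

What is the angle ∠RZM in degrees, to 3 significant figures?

130°

M is at the origin; MW is horizontal with |MW| = 53.9 and W on the −x side, so W = (-53.9, 0.00). The tangent condition forces ZW to be normal to MW, so Z = W + (0, 11.1) = (-53.9, 11.1). Since ZQ ⟂ QR (tangency), |ZR| = √(11.1² + 30.4²) = 32.4 regardless of where Q sits on A1. So R lies on both circle(M, 79.65) and circle(Z, 32.4); the above-MW intersection is R = (-69.1, 39.7). Q is the foot of the tangent from R: Q = (-46.5, 19.3).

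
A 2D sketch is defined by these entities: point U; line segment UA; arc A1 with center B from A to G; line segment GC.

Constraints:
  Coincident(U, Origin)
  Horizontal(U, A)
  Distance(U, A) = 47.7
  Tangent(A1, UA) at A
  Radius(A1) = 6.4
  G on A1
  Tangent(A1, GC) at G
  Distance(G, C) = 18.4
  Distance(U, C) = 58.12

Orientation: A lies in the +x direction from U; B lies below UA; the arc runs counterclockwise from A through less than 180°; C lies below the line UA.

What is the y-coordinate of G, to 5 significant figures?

-9.8735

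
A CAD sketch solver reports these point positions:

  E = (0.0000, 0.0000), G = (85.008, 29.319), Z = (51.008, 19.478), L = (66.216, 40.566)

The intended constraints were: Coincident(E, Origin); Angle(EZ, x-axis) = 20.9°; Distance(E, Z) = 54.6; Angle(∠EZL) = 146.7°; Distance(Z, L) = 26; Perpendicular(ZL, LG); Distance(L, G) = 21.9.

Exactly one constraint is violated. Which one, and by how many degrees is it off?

Perpendicular(ZL, LG) — off by 4.90°.

E = (0.00, 0.00) ✓; EZ at 20.90° ✓; |EZ| = 54.60 ✓; ∠EZL = 146.7° ✓; |ZL| = 26.00 ✓; ∠(ZL, LG) = 85.10° ✗; |LG| = 21.90 ✓.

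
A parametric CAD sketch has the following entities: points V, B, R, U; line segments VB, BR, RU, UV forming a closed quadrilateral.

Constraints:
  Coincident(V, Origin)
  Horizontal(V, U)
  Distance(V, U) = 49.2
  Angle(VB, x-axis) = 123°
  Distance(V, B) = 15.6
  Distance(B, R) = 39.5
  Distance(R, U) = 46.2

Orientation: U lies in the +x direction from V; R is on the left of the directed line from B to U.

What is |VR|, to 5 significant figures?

43.829

V is at the origin; V and U share the same y with |VU| = 49.2 and U in +x, so U = (49.2, 0). VB runs at 123.0° with |VB| = 15.6, so B = (-8.4964, 13.083). R is determined by |BR| = 39.5 and |RU| = 46.2 together: it lies at the intersection of circle(B, 39.5) and circle(U, 46.2). With |BU| = 59.161, the foot of the radical line on BU is 24.728 from B and the perpendicular offset is √(39.5² − 24.728²) = 30.802. Taking the left-of-BU solution: R = (22.431, 37.655).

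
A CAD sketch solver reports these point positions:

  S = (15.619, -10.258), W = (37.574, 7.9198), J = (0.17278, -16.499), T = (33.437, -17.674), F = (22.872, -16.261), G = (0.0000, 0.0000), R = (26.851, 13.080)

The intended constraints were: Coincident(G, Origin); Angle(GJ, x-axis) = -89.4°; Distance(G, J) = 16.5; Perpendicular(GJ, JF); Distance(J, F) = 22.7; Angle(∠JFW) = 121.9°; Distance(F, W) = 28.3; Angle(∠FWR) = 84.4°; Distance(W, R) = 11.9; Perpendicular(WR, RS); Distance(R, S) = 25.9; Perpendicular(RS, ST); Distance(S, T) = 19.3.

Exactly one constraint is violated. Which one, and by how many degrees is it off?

Perpendicular(RS, ST) — off by 3.10°.

G = (0.00, 0.00) ✓; GJ at -89.40° ✓; |GJ| = 16.50 ✓; ∠(GJ, JF) = 90.00° ✓; |JF| = 22.70 ✓; ∠JFW = 121.9° ✓; |FW| = 28.30 ✓; ∠FWR = 84.40° ✓; |WR| = 11.90 ✓; ∠(WR, RS) = 90.00° ✓; |RS| = 25.90 ✓; ∠(RS, ST) = 93.10° ✗; |ST| = 19.30 ✓.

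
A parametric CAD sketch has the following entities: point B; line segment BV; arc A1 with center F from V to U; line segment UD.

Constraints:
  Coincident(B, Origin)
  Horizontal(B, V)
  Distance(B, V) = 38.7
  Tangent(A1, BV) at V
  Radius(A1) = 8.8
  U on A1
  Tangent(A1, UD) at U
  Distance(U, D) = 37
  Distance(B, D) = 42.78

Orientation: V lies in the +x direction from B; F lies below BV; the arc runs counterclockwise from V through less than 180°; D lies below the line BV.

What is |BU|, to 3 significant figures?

31.1

Checks: |BV| = 38.70 ✓; |FU| = 8.800 ✓; ∠(FU, UD) = 90.00° ✓; |UD| = 37.00 ✓; |BD| = 42.78 ✓.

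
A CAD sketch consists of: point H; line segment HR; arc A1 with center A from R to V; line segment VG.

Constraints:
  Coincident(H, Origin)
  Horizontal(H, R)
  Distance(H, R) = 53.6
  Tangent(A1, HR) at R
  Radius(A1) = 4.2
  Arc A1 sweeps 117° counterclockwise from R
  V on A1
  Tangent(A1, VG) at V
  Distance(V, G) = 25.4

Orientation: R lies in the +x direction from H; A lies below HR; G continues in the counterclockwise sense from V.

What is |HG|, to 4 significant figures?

67.78

H is at the origin; H and R share the same y with |HR| = 53.6 and R on the +x side, so R = (53.60, 0.000). A1 meets HR tangentially, so AR is at right angles to HR, so A = R + (0, -4.2) = (53.60, -4.200). On A1, R sits at bearing 90° from A; a 117° counterclockwise sweep puts V at bearing 207°, so V = A + 4.2·(cos 207°, sin 207°) = (49.86, -6.107). Tangency of A1 to VG means the radius AV is perpendicular to VG, so VG runs along (−sin 207°, cos 207°); with |VG| = 25.4, G = (61.39, -28.74). Then |HG| = |G − H| = 67.78.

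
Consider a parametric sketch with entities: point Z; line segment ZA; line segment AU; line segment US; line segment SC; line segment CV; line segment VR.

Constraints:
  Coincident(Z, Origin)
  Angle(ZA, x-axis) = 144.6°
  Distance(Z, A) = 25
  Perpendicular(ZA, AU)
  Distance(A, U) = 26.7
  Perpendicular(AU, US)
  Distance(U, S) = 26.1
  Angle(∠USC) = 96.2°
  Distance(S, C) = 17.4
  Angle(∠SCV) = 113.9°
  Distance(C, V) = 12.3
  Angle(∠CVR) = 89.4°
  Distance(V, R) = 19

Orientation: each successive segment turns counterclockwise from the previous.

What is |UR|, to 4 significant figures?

10.57

Z is at the origin; ZA runs at 144.6° with length 25.0, so A = (-20.38, 14.48). The perpendicularity gives AU at right angles to ZA, so AU runs at -125.4°; with |AU| = 26.7, U = (-35.85, -7.282). AU is perpendicular to US, so US runs at -35.40°; with |US| = 26.1, S = (-14.57, -22.40). ∠USC = 96.2° gives SC at 48.40° from the x-axis; with |SC| = 17.4, C = (-3.018, -9.389). ∠SCV = 113.9° gives CV at 114.5° from the x-axis; with |CV| = 12.3, V = (-8.119, 1.803). ∠CVR = 89.4° gives VR at -154.9° from the x-axis; with |VR| = 19.0, R = (-25.32, -6.257). Then |UR| = |R − U| = 10.57.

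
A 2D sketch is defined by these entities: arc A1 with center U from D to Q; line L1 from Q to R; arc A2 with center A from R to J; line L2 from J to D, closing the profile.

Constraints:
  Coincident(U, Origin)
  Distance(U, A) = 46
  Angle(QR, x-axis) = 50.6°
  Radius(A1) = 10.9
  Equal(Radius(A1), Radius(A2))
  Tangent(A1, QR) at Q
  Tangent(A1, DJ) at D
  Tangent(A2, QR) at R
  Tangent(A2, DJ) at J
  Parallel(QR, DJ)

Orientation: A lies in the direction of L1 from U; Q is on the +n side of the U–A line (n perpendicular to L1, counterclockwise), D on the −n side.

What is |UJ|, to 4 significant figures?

47.27

Tangency of A1 to both parallel lines with radius 10.9 puts Q and D at U ± 10.9·n: Q = (-8.423, 6.919), D = (8.423, -6.919). Equal radii place R and J the same way about A: R = A + 10.9·n = (20.77, 42.46), J = A − 10.9·n = (37.62, 28.63). Then |UJ| = |J − U| = 47.27.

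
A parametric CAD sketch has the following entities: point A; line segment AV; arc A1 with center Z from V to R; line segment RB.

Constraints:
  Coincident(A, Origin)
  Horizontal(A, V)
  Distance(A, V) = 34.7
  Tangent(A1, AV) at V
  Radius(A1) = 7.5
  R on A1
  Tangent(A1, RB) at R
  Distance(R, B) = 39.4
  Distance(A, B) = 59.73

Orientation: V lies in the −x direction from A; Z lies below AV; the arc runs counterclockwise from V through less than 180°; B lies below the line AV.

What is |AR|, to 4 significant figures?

42.99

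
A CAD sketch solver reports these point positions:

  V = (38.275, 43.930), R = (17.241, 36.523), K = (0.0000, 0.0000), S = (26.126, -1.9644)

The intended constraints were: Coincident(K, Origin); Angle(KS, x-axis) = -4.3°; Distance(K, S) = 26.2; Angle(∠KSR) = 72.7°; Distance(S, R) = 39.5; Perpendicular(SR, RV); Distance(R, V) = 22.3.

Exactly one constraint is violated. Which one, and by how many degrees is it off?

Perpendicular(SR, RV) — off by 6.40°.

K = (0.00, 0.00) ✓; KS at -4.300° ✓; |KS| = 26.20 ✓; ∠KSR = 72.70° ✓; |SR| = 39.50 ✓; ∠(SR, RV) = 83.60° ✗; |RV| = 22.30 ✓.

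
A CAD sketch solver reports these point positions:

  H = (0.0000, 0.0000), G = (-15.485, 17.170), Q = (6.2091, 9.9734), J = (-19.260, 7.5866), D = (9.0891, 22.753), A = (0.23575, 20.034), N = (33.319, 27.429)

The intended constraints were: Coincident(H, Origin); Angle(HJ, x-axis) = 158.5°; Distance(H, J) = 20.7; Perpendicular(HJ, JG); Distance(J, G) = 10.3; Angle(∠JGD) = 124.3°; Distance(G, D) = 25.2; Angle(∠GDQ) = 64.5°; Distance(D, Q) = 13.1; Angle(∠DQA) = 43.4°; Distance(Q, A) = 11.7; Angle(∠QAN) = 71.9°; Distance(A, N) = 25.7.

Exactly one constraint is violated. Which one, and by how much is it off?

Distance(A, N) = 25.7 — off by 8.20.

H = (0.00, 0.00) ✓; HJ at 158.5° ✓; |HJ| = 20.70 ✓; ∠(HJ, JG) = 90.00° ✓; |JG| = 10.30 ✓; ∠JGD = 124.3° ✓; |GD| = 25.20 ✓; ∠GDQ = 64.50° ✓; |DQ| = 13.10 ✓; ∠DQA = 43.40° ✓; |QA| = 11.70 ✓; ∠QAN = 71.90° ✓; |AN| = 33.90 ✗.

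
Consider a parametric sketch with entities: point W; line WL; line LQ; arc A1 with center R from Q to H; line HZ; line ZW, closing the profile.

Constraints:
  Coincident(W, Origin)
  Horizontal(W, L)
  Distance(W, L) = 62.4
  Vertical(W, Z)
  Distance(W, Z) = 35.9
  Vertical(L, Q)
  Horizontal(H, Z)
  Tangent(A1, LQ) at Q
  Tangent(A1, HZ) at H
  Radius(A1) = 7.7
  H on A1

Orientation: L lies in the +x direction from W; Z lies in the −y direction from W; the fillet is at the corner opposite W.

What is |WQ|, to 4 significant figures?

68.48

The virtual corner opposite W is at (62.40, -35.90). The tangent condition forces RQ to be normal to LQ and tangency of A1 to HZ means the radius RH is perpendicular to HZ, with radius 7.7, so the center R sits 7.7 in from both sides at R = (54.70, -28.20). That places the tangent points at Q = (62.40, -28.20) on LQ and H = (54.70, -35.90) on HZ. Then |WQ| = |Q − W| = 68.48.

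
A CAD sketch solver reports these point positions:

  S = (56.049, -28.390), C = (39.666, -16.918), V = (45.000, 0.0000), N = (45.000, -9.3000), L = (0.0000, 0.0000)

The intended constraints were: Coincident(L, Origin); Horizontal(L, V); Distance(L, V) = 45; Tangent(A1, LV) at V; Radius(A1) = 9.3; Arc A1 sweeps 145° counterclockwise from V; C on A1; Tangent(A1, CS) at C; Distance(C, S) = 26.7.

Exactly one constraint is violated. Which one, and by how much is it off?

Distance(C, S) = 26.7 — off by 6.70.

L = (0.00, 0.00) ✓; L.y = 0.00, V.y = 0.00 ✓; |LV| = 45.00 ✓; ∠(NV, VL) = 90.00° ✓; |NV| = 9.300 ✓; bearing(N→C) − bearing(N→V) = 145.0° ✓; |NC| = 9.300 ✓; ∠(NC, CS) = 90.00° ✓; |CS| = 20.00 ✗.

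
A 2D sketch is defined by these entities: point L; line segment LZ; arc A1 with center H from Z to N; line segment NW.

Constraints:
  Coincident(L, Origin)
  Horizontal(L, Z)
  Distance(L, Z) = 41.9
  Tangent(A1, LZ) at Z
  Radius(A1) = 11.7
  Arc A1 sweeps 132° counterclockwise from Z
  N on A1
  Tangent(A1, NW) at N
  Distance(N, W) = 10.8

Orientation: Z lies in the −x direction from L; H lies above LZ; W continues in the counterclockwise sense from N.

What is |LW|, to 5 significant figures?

48.929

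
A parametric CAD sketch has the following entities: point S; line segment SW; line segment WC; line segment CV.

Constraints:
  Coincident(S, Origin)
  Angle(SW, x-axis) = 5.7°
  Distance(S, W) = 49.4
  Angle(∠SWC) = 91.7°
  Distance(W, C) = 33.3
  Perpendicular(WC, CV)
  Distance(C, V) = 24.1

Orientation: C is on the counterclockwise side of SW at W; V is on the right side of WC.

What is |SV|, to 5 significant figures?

81.288

S is at the origin; SW runs at 5.7° with length 49.4, so W = 49.4·(cos 5.7°, sin 5.7°) = (49.156, 4.9064). ∠SWC = 91.7°, so WC runs at 5.7° + (180° − 91.7°) = 94.000° from the x-axis; with |WC| = 33.3, C = W + 33.3·(cos 94.000°, sin 94.000°) = (46.833, 38.125). WC ⟂ CV; with |CV| = 24.1 on the right of WC, V = C + 24.1·(0.99756, 0.069756) = (70.874, 39.806). Then |SV| = |V − S| = 81.288.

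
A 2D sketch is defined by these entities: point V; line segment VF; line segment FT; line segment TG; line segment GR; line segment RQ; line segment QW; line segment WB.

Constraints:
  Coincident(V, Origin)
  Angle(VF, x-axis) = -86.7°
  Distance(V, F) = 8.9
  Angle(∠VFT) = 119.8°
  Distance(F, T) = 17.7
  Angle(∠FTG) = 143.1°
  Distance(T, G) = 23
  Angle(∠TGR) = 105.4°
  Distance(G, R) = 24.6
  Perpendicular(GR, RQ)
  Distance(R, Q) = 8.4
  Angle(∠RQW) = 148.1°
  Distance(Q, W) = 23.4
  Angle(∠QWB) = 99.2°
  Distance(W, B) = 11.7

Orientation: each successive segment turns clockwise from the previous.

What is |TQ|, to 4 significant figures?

33.66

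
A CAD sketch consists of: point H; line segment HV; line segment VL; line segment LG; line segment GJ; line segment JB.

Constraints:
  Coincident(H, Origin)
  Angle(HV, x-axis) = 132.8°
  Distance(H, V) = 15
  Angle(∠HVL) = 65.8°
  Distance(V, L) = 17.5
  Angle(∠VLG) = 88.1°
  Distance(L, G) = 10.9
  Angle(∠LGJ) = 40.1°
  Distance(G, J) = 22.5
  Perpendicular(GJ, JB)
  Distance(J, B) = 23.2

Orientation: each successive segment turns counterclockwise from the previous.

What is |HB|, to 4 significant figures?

38.03

∠LGJ = 40.1° gives GJ at 118.8° from the x-axis; with |GJ| = 22.5, J = (-17.70, 10.69). GJ is perpendicular to JB, so JB runs at -151.2°; with |JB| = 23.2, B = (-38.03, -0.4866). Then |HB| = |B − H| = 38.03.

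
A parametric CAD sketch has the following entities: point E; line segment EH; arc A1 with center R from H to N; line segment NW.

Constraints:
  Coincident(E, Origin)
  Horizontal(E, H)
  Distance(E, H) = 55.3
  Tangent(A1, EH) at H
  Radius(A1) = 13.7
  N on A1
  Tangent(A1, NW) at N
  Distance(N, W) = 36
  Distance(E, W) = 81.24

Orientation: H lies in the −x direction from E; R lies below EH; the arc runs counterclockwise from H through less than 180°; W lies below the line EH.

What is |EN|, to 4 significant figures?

70.64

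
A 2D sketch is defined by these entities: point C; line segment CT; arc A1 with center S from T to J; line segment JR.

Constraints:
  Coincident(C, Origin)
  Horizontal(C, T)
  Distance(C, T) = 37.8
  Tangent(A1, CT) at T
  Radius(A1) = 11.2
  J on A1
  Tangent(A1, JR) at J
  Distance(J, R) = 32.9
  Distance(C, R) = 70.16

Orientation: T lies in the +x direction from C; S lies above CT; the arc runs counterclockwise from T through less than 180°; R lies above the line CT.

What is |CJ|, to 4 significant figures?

49.18

C is at the origin; C and T share the same y with |CT| = 37.8 and T on the +x side, so T = (37.80, 0.000). A1 meets CT tangentially, so ST is at right angles to CT, so S = T + (0, 11.2) = (37.80, 11.20). Since SJ ⟂ JR (tangency), |SR| = √(11.2² + 32.9²) = 34.75 regardless of where J sits on A1. So R lies on both circle(C, 70.16) and circle(S, 34.75); the above-CT intersection is R = (57.99, 39.48). J is the foot of the tangent from R: J = (48.53, 7.977).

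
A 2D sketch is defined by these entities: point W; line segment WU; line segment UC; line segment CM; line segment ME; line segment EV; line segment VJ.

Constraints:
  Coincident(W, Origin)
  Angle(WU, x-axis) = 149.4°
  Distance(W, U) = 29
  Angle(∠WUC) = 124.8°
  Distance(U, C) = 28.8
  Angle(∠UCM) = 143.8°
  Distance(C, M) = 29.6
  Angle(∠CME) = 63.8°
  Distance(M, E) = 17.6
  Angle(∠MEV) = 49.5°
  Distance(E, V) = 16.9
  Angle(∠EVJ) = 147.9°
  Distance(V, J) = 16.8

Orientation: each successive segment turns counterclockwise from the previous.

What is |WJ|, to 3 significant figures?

74.2

W is at the origin; WU runs at 149.4° with length 29.0, so U = (-25.0, 14.8). ∠WUC = 124.8° gives UC at -155° from the x-axis; with |UC| = 28.8, C = (-51.1, 2.77). ∠UCM = 143.8° gives CM at -119° from the x-axis; with |CM| = 29.6, M = (-65.6, -23.1). ∠CME = 63.8° gives ME at -3.00° from the x-axis; with |ME| = 17.6, E = (-48.0, -24.0). ∠MEV = 49.5° gives EV at 128° from the x-axis; with |EV| = 16.9, V = (-58.3, -10.6). ∠EVJ = 147.9° gives VJ at 160° from the x-axis; with |VJ| = 16.8, J = (-74.0, -4.72). Then |WJ| = |J − W| = 74.2.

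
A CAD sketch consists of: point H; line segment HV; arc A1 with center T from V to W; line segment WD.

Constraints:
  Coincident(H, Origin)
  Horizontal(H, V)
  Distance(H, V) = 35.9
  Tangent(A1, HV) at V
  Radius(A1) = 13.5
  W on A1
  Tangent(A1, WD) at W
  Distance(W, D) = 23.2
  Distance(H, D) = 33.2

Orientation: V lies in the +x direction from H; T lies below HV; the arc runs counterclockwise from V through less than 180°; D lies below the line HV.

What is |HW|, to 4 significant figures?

24.86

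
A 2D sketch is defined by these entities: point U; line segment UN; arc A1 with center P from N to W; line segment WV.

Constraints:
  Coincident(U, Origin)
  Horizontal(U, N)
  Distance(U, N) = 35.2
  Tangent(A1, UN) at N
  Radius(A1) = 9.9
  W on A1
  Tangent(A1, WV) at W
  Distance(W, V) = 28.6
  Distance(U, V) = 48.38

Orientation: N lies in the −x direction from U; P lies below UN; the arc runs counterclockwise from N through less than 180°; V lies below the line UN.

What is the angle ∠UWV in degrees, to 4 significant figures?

76.74°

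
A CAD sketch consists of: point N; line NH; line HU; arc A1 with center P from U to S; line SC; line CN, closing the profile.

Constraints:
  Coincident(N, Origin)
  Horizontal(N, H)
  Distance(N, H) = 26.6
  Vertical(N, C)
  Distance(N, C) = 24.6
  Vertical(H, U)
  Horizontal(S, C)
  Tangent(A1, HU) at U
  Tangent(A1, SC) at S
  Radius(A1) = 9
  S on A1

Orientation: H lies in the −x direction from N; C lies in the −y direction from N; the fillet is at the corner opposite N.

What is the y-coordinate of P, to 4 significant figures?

-15.60

N is at the origin; N and H share the same y with |NH| = 26.6 and H on the −x side, so H = (-26.60, 0.000). NC is vertical with |NC| = 24.6 and C on the −y side, so C = (0.000, -24.60). The virtual corner opposite N is at (-26.60, -24.60). Since A1 is tangent to HU there, PU ⟂ HU and A1 meets SC tangentially, so PS is at right angles to SC, with radius 9.0, so the center P sits 9.0 in from both sides at P = (-17.60, -15.60). So P.y = -15.60.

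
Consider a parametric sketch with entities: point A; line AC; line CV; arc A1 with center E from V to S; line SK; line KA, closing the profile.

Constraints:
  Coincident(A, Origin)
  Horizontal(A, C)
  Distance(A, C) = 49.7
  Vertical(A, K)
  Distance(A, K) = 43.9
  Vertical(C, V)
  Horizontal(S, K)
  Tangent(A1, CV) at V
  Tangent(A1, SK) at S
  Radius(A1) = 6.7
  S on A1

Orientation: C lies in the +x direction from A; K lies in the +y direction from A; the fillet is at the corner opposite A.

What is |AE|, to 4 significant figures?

56.86

A is at the origin; A and C share the same y with |AC| = 49.7 and C on the +x side, so C = (49.70, 0.000). A and K share the same x with |AK| = 43.9 and K on the +y side, so K = (0.000, 43.90). The virtual corner opposite A is at (49.70, 43.90). The tangent condition forces EV to be normal to CV and tangency of A1 to SK means the radius ES is perpendicular to SK, with radius 6.7, so the center E sits 6.7 in from both sides at E = (43.00, 37.20). Then |AE| = |E − A| = 56.86.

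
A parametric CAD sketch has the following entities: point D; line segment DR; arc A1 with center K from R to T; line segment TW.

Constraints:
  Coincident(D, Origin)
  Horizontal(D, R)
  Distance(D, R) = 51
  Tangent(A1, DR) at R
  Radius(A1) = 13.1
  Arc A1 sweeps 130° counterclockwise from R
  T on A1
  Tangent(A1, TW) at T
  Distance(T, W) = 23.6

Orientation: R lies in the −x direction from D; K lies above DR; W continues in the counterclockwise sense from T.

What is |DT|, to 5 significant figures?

46.274

Since A1 is tangent to DR there, KR ⟂ DR, so K = R + (0, 13.1) = (-51.000, 13.100). On A1, R sits at bearing -90° from K; a 130° counterclockwise sweep puts T at bearing 40°, so T = K + 13.1·(cos 40°, sin 40°) = (-40.965, 21.521). Then |DT| = |T − D| = 46.274.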